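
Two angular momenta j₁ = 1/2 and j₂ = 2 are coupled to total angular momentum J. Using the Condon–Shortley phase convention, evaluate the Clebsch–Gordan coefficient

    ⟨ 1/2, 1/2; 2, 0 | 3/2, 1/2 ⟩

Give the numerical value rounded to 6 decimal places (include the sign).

+√(2/5) = +0.632456

triangle: 1!·0!·3!/5! = 6/120
(j±m)!: 1!·0!·2!·2!·2!·1! = 8
prefactor² = (2J+1)·Δ·N² = 8/5
  k=0: +1/(0!·1!·0!·2!·0!·1!) = 1/2
Σ = 1/2  ⇒  CG² = 8/5·1/2² = 2/5
CG = +√(2/5) = +0.632456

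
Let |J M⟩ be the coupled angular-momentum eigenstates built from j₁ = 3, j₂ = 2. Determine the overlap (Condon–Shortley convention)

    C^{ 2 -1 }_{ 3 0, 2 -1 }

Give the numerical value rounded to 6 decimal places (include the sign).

triangle: 3!·3!·1!/8! = 36/40320
(j±m)!: 3!·3!·1!·3!·1!·3! = 1296
prefactor² = (2J+1)·Δ·N² = 81/14
  k=0: +1/(0!·3!·3!·1!·0!·0!) = 1/36
  k=1: −1/(1!·2!·2!·0!·1!·1!) = -1/4
Σ = -2/9  ⇒  CG² = 81/14·(-2/9)² = 2/7
CG = −√(2/7) = -0.534522

-0.534522  (= −√(2/7))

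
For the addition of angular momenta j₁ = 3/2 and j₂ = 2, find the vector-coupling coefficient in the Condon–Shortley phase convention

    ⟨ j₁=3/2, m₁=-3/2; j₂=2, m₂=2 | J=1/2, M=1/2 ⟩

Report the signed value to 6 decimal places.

-0.632456  (= −√(2/5))

triangle: 3!*0!*1!/5! = 6/120
(j±m)!: 0!*3!*4!*0!*1!*0! = 144
prefactor² = (2J+1)*Δ*N² = 72/5
  k=3: −1/(3!*0!*0!*1!*0!*0!) = -1/6
Σ = -1/6  ⇒  CG² = 72/5*(-1/6)² = 2/5
CG = −√(2/5) = -0.632456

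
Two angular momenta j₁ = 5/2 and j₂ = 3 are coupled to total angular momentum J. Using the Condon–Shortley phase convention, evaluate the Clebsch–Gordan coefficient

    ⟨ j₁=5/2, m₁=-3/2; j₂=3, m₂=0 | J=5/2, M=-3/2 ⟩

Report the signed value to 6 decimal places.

+0.483046  (= +√(7/30))

j₁+j₂−J=3  J+j₁−j₂=2  J−j₁+j₂=3  j₁+j₂+J+1=9
(j₁±m₁, j₂±m₂, J±M) = (1,4,3,3,1,4)
P² = 864/35
sum k=2..3:
  [2] +1/8 = 1/8
  [3] −1/36 = -1/36
S = 7/72
C² = P²·S² = 7/30 ; C = +0.483046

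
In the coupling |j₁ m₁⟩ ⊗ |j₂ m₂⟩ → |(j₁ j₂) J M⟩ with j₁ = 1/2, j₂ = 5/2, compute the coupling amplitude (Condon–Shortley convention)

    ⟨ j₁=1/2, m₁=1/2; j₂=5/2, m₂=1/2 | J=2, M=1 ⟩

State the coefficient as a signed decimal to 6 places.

+0.577350

√[5·1!0!4!/6! · 1!0!3!2!3!1!] = √(12)
  +(−1)^0/∏(0,1,0,3,0,1)! = 1/6  (running 1/6)
⟨..|..⟩ = √(12)·(1/6) = +0.577350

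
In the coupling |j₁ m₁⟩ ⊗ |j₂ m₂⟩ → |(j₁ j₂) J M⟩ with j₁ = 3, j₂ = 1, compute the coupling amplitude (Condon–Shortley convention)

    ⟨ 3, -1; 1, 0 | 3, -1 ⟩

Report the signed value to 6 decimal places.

j₁+j₂−J=1  J+j₁−j₂=5  J−j₁+j₂=1  j₁+j₂+J+1=8
(j₁±m₁, j₂±m₂, J±M) = (2,4,1,1,2,4)
P² = 48
sum k=0..1:
  [0] +1/24 = 1/24
  [1] −1/12 = -1/12
S = -1/24
C² = P²·S² = 1/12 ; C = -0.288675

-0.288675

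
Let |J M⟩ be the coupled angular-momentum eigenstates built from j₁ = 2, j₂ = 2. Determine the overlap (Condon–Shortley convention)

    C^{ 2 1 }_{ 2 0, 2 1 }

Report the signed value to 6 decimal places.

√[5·2!2!2!/7! · 2!2!3!1!3!1!] = √(8/7)
  +(−1)^1/∏(1,1,1,2,1,0)! = -1/2  (running -1/2)
  +(−1)^2/∏(2,0,0,1,2,1)! = 1/4  (running -1/4)
⟨..|..⟩ = √(8/7)·(-1/4) = -0.267261

-0.267261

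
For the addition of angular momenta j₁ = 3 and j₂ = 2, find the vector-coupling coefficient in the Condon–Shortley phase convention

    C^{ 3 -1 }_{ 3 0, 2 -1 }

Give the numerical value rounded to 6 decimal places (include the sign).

j₁+j₂−J=2  J+j₁−j₂=4  J−j₁+j₂=2  j₁+j₂+J+1=9
(j₁±m₁, j₂±m₂, J±M) = (3,3,1,3,2,4)
P² = 96/5
sum k=0..1:
  [0] +1/12 = 1/12
  [1] −1/8 = -1/8
S = -1/24
C² = P²·S² = 1/30 ; C = -0.182574

-0.182574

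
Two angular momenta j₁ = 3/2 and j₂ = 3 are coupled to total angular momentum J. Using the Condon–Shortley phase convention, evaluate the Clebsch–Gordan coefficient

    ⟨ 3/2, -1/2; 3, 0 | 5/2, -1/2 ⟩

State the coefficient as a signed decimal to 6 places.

−√(6/35) ≈ -0.414039

triangle: 2!*1!*4!/8! = 48/40320
(j±m)!: 1!*2!*3!*3!*2!*3! = 864
prefactor² = (2J+1)*Δ*N² = 216/35
  k=1: −1/(1!*1!*1!*2!*0!*2!) = -1/4
  k=2: +1/(2!*0!*0!*1!*1!*3!) = 1/12
Σ = -1/6  ⇒  CG² = 216/35*(-1/6)² = 6/35
CG = −√(6/35) = -0.414039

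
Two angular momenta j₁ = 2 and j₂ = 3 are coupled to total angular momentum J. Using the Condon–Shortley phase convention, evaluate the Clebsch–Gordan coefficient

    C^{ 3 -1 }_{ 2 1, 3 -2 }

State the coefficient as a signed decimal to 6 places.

+√(1/4) ≈ +0.500000

j₁+j₂−J=2  J+j₁−j₂=2  J−j₁+j₂=4  j₁+j₂+J+1=9
(j₁±m₁, j₂±m₂, J±M) = (3,1,1,5,2,4)
P² = 64
sum k=0..1:
  [0] +1/12 = 1/12
  [1] −1/48 = -1/48
S = 1/16
C² = P²·S² = 1/4 ; C = +0.500000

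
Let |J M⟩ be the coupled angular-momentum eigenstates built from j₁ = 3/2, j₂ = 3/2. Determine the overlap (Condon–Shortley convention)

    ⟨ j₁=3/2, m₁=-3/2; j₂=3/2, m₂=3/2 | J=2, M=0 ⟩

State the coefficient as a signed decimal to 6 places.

j₁+j₂−J=1  J+j₁−j₂=2  J−j₁+j₂=2  j₁+j₂+J+1=6
(j₁±m₁, j₂±m₂, J±M) = (0,3,3,0,2,2)
P² = 4
sum k=1..1:
  [1] −1/4 = -1/4
S = -1/4
C² = P²·S² = 1/4 ; C = -0.500000

-0.500000  (= −√(1/4))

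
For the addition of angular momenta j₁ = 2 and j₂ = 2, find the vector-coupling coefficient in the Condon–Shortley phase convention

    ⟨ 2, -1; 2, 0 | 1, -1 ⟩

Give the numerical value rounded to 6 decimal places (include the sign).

+0.547723  (= +√(3/10))

j₁+j₂−J=3  J+j₁−j₂=1  J−j₁+j₂=1  j₁+j₂+J+1=6
(j₁±m₁, j₂±m₂, J±M) = (1,3,2,2,0,2)
P² = 6/5
sum k=2..2:
  [2] +1/2 = 1/2
S = 1/2
C² = P²·S² = 3/10 ; C = +0.547723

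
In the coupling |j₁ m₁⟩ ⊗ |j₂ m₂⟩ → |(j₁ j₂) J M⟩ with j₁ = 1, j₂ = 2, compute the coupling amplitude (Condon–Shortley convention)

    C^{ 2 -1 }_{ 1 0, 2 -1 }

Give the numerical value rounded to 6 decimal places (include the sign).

j₁+j₂−J=1  J+j₁−j₂=1  J−j₁+j₂=3  j₁+j₂+J+1=6
(j₁±m₁, j₂±m₂, J±M) = (1,1,1,3,1,3)
P² = 3/2
sum k=0..1:
  [0] +1/2 = 1/2
  [1] −1/6 = -1/6
S = 1/3
C² = P²·S² = 1/6 ; C = +0.408248

+√(1/6) ≈ +0.408248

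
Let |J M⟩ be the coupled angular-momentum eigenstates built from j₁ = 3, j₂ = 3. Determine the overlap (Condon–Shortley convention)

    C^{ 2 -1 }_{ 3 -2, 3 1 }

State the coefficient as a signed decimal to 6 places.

-0.422577

√[5·4!2!2!/9! · 1!5!4!2!1!3!] = √(320/7)
  +(−1)^3/∏(3,1,2,1,0,1)! = -1/12  (running -1/12)
  +(−1)^4/∏(4,0,1,0,1,2)! = 1/48  (running -1/16)
⟨..|..⟩ = √(320/7)·(-1/16) = -0.422577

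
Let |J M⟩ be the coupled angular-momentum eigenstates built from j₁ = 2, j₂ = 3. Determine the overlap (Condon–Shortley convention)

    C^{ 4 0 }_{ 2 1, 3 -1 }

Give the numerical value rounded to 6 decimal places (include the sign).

+√(5/14) = +0.597614

triangle: 1!·3!·5!/10! = 720/3628800
(j±m)!: 3!·1!·2!·4!·4!·4! = 165888
prefactor² = (2J+1)·Δ·N² = 10368/35
  k=0: +1/(0!·1!·1!·2!·2!·3!) = 1/24
  k=1: −1/(1!·0!·0!·1!·3!·4!) = -1/144
Σ = 5/144  ⇒  CG² = 10368/35·5/144² = 5/14
CG = +√(5/14) = +0.597614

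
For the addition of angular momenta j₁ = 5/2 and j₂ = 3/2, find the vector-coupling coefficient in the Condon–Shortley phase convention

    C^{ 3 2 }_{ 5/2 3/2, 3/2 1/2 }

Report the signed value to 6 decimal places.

+√(1/12) = +0.288675

triangle: 1!*4!*2!/8! = 48/40320
(j±m)!: 4!*1!*2!*1!*5!*1! = 5760
prefactor² = (2J+1)*Δ*N² = 48
  k=0: +1/(0!*1!*1!*2!*3!*0!) = 1/12
  k=1: −1/(1!*0!*0!*1!*4!*1!) = -1/24
Σ = 1/24  ⇒  CG² = 48*1/24² = 1/12
CG = +√(1/12) = +0.288675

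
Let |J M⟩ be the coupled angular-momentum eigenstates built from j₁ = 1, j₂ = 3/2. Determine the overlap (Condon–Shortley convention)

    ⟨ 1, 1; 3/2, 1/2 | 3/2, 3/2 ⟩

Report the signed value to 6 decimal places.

triangle: 1!*1!*2!/5! = 2/120
(j±m)!: 2!*0!*2!*1!*3!*0! = 24
prefactor² = (2J+1)*Δ*N² = 8/5
  k=0: +1/(0!*1!*0!*2!*1!*0!) = 1/2
Σ = 1/2  ⇒  CG² = 8/5*1/2² = 2/5
CG = +√(2/5) = +0.632456

+√(2/5) ≈ +0.632456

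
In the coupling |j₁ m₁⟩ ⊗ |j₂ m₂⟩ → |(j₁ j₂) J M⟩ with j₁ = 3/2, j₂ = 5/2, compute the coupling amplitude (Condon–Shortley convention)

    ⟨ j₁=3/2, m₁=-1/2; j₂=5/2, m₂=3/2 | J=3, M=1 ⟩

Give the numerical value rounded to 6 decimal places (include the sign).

√[7·1!2!4!/8! · 1!2!4!1!4!2!] = √(96/5)
  +(−1)^0/∏(0,1,2,4,0,0)! = 1/48  (running 1/48)
  +(−1)^1/∏(1,0,1,3,1,1)! = -1/6  (running -7/48)
⟨..|..⟩ = √(96/5)·(-7/48) = -0.639010

−√(49/120) ≈ -0.639010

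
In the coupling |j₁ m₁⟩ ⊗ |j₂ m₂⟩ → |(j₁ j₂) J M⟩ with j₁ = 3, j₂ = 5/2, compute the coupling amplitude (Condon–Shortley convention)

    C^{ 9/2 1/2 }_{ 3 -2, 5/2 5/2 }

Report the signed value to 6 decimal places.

−√(125/1386) = -0.300312

triangle: 1!×5!×4!/11! = 2880/39916800
(j±m)!: 1!×5!×5!×0!×5!×4! = 41472000
prefactor² = (2J+1)×Δ×N² = 2304000/77
  k=1: −1/(1!×0!×4!×4!×1!×0!) = -1/576
Σ = -1/576  ⇒  CG² = 2304000/77×(-1/576)² = 125/1386
CG = −√(125/1386) = -0.300312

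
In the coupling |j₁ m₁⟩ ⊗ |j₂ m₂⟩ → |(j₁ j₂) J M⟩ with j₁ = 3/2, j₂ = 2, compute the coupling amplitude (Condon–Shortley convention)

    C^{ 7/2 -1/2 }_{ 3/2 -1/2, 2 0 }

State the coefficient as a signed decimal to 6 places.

+0.717137  (= +√(18/35))

j₁+j₂−J=0  J+j₁−j₂=3  J−j₁+j₂=4  j₁+j₂+J+1=8
(j₁±m₁, j₂±m₂, J±M) = (1,2,2,2,3,4)
P² = 1152/35
sum k=0..0:
  [0] +1/8 = 1/8
S = 1/8
C² = P²·S² = 18/35 ; C = +0.717137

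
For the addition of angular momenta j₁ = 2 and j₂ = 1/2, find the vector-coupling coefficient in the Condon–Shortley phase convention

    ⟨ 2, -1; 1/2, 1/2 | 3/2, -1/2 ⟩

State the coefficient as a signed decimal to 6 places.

j₁+j₂−J=1  J+j₁−j₂=3  J−j₁+j₂=0  j₁+j₂+J+1=5
(j₁±m₁, j₂±m₂, J±M) = (1,3,1,0,1,2)
P² = 12/5
sum k=1..1:
  [1] −1/2 = -1/2
S = -1/2
C² = P²·S² = 3/5 ; C = -0.774597

−√(3/5) ≈ -0.774597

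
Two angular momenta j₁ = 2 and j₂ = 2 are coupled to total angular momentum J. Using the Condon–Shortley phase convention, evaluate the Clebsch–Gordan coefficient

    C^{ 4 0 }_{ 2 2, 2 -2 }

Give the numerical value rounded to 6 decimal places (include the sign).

+0.119523

√[9·0!4!4!/9! · 4!0!0!4!4!4!] = √(165888/35)
  +(−1)^0/∏(0,0,0,0,4,4)! = 1/576  (running 1/576)
⟨..|..⟩ = √(165888/35)·(1/576) = +0.119523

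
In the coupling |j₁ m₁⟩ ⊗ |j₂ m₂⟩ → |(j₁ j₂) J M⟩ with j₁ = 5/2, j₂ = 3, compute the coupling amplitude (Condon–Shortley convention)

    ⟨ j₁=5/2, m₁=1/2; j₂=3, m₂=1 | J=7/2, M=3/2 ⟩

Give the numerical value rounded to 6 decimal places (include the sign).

−√(5/21) ≈ -0.487950

j₁+j₂−J=2  J+j₁−j₂=3  J−j₁+j₂=4  j₁+j₂+J+1=10
(j₁±m₁, j₂±m₂, J±M) = (3,2,4,2,5,2)
P² = 3072/35
sum k=0..2:
  [0] +1/96 = 1/96
  [1] −1/12 = -1/12
  [2] +1/48 = 1/48
S = -5/96
C² = P²·S² = 5/21 ; C = -0.487950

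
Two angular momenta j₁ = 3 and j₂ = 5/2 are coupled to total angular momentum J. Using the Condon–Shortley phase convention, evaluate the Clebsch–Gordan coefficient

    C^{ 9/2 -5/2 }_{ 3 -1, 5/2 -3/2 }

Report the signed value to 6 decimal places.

triangle: 1!×5!×4!/11! = 2880/39916800
(j±m)!: 2!×4!×1!×4!×2!×7! = 11612160
prefactor² = (2J+1)×Δ×N² = 92160/11
  k=0: +1/(0!×1!×4!×1!×1!×3!) = 1/144
  k=1: −1/(1!×0!×3!×0!×2!×4!) = -1/288
Σ = 1/288  ⇒  CG² = 92160/11×1/288² = 10/99
CG = +√(10/99) = +0.317821

+0.317821  (= +√(10/99))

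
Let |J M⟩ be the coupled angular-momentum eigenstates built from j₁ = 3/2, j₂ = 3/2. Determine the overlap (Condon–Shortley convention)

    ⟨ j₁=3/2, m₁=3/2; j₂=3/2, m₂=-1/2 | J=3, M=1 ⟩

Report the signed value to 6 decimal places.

√[7·0!3!3!/7! · 3!0!1!2!4!2!] = √(144/5)
  +(−1)^0/∏(0,0,0,1,3,2)! = 1/12  (running 1/12)
⟨..|..⟩ = √(144/5)·(1/12) = +0.447214

+0.447214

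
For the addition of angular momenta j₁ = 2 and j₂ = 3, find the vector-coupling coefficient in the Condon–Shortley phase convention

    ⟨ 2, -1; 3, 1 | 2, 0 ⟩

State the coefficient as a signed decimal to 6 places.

√[5·3!1!3!/8! · 1!3!4!2!2!2!] = √(36/7)
  +(−1)^2/∏(2,1,1,2,0,1)! = 1/4  (running 1/4)
  +(−1)^3/∏(3,0,0,1,1,2)! = -1/12  (running 1/6)
⟨..|..⟩ = √(36/7)·(1/6) = +0.377964

+0.377964  (= +√(1/7))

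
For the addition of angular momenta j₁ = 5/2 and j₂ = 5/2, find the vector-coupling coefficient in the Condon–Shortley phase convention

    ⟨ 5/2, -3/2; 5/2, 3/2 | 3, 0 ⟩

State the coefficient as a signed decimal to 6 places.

+√(49/180) = +0.521749

j₁+j₂−J=2  J+j₁−j₂=3  J−j₁+j₂=3  j₁+j₂+J+1=9
(j₁±m₁, j₂±m₂, J±M) = (1,4,4,1,3,3)
P² = 144/5
sum k=1..2:
  [1] −1/36 = -1/36
  [2] +1/8 = 1/8
S = 7/72
C² = P²·S² = 49/180 ; C = +0.521749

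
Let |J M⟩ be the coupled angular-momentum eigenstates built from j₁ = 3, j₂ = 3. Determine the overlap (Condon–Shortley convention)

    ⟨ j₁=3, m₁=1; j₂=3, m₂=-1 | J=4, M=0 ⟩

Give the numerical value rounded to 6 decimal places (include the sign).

triangle: 2!×4!×4!/11! = 1152/39916800
(j±m)!: 4!×2!×2!×4!×4!×4! = 1327104
prefactor² = (2J+1)×Δ×N² = 663552/1925
  k=0: +1/(0!×2!×2!×2!×2!×2!) = 1/32
  k=1: −1/(1!×1!×1!×1!×3!×3!) = -1/36
  k=2: +1/(2!×0!×0!×0!×4!×4!) = 1/1152
Σ = 5/1152  ⇒  CG² = 663552/1925×5/1152² = 1/154
CG = +√(1/154) = +0.080582

+0.080582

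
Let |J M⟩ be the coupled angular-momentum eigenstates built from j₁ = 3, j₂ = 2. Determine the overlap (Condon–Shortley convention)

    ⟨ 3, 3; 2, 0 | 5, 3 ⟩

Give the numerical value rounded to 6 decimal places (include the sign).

+0.365148

triangle: 0!·6!·4!/11! = 17280/39916800
(j±m)!: 6!·0!·2!·2!·8!·2! = 232243200
prefactor² = (2J+1)·Δ·N² = 1105920
  k=0: +1/(0!·0!·0!·2!·6!·2!) = 1/2880
Σ = 1/2880  ⇒  CG² = 1105920·1/2880² = 2/15
CG = +√(2/15) = +0.365148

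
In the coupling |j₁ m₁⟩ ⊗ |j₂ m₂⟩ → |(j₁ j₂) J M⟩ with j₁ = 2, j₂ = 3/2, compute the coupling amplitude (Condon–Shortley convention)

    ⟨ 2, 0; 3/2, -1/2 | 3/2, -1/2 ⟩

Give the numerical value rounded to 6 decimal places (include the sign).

√[4·2!2!1!/6! · 2!2!1!2!1!2!] = √(16/45)
  +(−1)^0/∏(0,2,2,1,0,0)! = 1/4  (running 1/4)
  +(−1)^1/∏(1,1,1,0,1,1)! = -1  (running -3/4)
⟨..|..⟩ = √(16/45)·(-3/4) = -0.447214

-0.447214  (= −√(1/5))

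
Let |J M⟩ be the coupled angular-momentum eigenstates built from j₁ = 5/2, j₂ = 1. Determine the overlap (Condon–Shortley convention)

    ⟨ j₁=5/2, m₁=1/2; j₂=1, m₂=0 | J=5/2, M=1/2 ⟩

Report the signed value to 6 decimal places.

+√(1/35) = +0.169031

√[6·1!4!1!/7! · 3!2!1!1!3!2!] = √(144/35)
  +(−1)^0/∏(0,1,2,1,2,0)! = 1/4  (running 1/4)
  +(−1)^1/∏(1,0,1,0,3,1)! = -1/6  (running 1/12)
⟨..|..⟩ = √(144/35)·(1/12) = +0.169031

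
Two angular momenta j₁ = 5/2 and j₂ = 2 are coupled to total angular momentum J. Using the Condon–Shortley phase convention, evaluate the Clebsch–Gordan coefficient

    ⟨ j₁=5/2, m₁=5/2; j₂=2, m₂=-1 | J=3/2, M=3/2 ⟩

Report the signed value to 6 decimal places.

j₁+j₂−J=3  J+j₁−j₂=2  J−j₁+j₂=1  j₁+j₂+J+1=7
(j₁±m₁, j₂±m₂, J±M) = (5,0,1,3,3,0)
P² = 288/7
sum k=0..0:
  [0] +1/12 = 1/12
S = 1/12
C² = P²·S² = 2/7 ; C = +0.534522

+√(2/7) = +0.534522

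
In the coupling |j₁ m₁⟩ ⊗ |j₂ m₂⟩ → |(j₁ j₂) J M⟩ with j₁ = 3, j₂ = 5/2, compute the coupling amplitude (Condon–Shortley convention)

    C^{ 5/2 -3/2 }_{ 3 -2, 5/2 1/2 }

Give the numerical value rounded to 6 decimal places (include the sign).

√[6·3!3!2!/9! · 1!5!3!2!1!4!] = √(288/7)
  +(−1)^2/∏(2,1,3,1,0,1)! = 1/12  (running 1/12)
  +(−1)^3/∏(3,0,2,0,1,2)! = -1/24  (running 1/24)
⟨..|..⟩ = √(288/7)·(1/24) = +0.267261

+0.267261  (= +√(1/14))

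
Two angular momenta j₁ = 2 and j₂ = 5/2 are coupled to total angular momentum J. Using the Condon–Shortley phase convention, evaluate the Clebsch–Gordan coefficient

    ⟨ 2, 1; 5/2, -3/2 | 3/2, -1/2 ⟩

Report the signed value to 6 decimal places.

-0.138013  (= −√(2/105))

j₁+j₂−J=3  J+j₁−j₂=1  J−j₁+j₂=2  j₁+j₂+J+1=7
(j₁±m₁, j₂±m₂, J±M) = (3,1,1,4,1,2)
P² = 96/35
sum k=0..1:
  [0] +1/6 = 1/6
  [1] −1/4 = -1/4
S = -1/12
C² = P²·S² = 2/105 ; C = -0.138013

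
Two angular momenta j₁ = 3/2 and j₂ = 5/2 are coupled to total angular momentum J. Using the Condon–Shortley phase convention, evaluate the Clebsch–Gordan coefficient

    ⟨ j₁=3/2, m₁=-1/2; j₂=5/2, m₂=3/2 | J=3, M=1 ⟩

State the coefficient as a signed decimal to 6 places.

triangle: 1!×2!×4!/8! = 48/40320
(j±m)!: 1!×2!×4!×1!×4!×2! = 2304
prefactor² = (2J+1)×Δ×N² = 96/5
  k=0: +1/(0!×1!×2!×4!×0!×0!) = 1/48
  k=1: −1/(1!×0!×1!×3!×1!×1!) = -1/6
Σ = -7/48  ⇒  CG² = 96/5×(-7/48)² = 49/120
CG = −√(49/120) = -0.639010

−√(49/120) ≈ -0.639010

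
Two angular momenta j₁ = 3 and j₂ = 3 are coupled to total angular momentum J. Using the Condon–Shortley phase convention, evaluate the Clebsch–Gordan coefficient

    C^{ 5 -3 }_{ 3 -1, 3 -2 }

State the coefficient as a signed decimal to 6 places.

+√(1/6) ≈ +0.408248

triangle: 1!·5!·5!/12! = 14400/479001600
(j±m)!: 2!·4!·1!·5!·2!·8! = 464486400
prefactor² = (2J+1)·Δ·N² = 153600
  k=0: +1/(0!·1!·4!·1!·1!·4!) = 1/576
  k=1: −1/(1!·0!·3!·0!·2!·5!) = -1/1440
Σ = 1/960  ⇒  CG² = 153600·1/960² = 1/6
CG = +√(1/6) = +0.408248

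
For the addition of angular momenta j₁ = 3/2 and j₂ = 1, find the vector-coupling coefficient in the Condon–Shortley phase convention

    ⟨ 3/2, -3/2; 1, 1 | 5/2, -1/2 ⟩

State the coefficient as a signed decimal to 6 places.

+√(1/10) = +0.316228

√[6·0!3!2!/6! · 0!3!2!0!2!3!] = √(72/5)
  +(−1)^0/∏(0,0,3,2,0,0)! = 1/12  (running 1/12)
⟨..|..⟩ = √(72/5)·(1/12) = +0.316228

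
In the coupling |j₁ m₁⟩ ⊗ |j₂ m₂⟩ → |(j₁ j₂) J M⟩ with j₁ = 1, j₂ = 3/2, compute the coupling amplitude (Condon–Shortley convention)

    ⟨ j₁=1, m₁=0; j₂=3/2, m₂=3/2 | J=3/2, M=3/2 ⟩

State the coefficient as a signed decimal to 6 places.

-0.774597  (= −√(3/5))

j₁+j₂−J=1  J+j₁−j₂=1  J−j₁+j₂=2  j₁+j₂+J+1=5
(j₁±m₁, j₂±m₂, J±M) = (1,1,3,0,3,0)
P² = 12/5
sum k=1..1:
  [1] −1/2 = -1/2
S = -1/2
C² = P²·S² = 3/5 ; C = -0.774597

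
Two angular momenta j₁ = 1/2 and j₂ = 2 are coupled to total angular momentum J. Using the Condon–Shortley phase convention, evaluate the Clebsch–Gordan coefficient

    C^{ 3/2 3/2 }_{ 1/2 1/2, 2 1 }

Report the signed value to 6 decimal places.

j₁+j₂−J=1  J+j₁−j₂=0  J−j₁+j₂=3  j₁+j₂+J+1=5
(j₁±m₁, j₂±m₂, J±M) = (1,0,3,1,3,0)
P² = 36/5
sum k=0..0:
  [0] +1/6 = 1/6
S = 1/6
C² = P²·S² = 1/5 ; C = +0.447214

+√(1/5) = +0.447214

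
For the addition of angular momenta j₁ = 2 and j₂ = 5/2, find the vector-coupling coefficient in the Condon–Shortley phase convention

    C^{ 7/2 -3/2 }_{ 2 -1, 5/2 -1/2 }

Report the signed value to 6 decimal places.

j₁+j₂−J=1  J+j₁−j₂=3  J−j₁+j₂=4  j₁+j₂+J+1=9
(j₁±m₁, j₂±m₂, J±M) = (1,3,2,3,2,5)
P² = 384/7
sum k=0..1:
  [0] +1/24 = 1/24
  [1] −1/12 = -1/12
S = -1/24
C² = P²·S² = 2/21 ; C = -0.308607

-0.308607  (= −√(2/21))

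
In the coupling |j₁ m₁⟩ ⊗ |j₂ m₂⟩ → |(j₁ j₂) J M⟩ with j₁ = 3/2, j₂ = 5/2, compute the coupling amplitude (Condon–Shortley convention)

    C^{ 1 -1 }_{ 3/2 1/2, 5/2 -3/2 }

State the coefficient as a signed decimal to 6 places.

√[3·3!0!2!/6! · 2!1!1!4!0!2!] = √(24/5)
  +(−1)^1/∏(1,2,0,0,0,2)! = -1/4  (running -1/4)
⟨..|..⟩ = √(24/5)·(-1/4) = -0.547723

−√(3/10) = -0.547723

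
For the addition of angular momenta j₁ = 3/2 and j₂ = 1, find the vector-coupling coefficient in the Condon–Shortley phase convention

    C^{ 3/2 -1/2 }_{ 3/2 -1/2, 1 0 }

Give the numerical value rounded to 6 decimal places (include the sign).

−√(1/15) ≈ -0.258199

j₁+j₂−J=1  J+j₁−j₂=2  J−j₁+j₂=1  j₁+j₂+J+1=5
(j₁±m₁, j₂±m₂, J±M) = (1,2,1,1,1,2)
P² = 4/15
sum k=0..1:
  [0] +1/2 = 1/2
  [1] −1/1 = -1
S = -1/2
C² = P²·S² = 1/15 ; C = -0.258199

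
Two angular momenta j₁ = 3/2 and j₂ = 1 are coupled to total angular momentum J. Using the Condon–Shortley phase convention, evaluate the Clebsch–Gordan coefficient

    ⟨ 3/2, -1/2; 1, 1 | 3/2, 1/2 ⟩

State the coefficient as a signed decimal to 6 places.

j₁+j₂−J=1  J+j₁−j₂=2  J−j₁+j₂=1  j₁+j₂+J+1=5
(j₁±m₁, j₂±m₂, J±M) = (1,2,2,0,2,1)
P² = 8/15
sum k=1..1:
  [1] −1/1 = -1
S = -1
C² = P²·S² = 8/15 ; C = -0.730297

−√(8/15) ≈ -0.730297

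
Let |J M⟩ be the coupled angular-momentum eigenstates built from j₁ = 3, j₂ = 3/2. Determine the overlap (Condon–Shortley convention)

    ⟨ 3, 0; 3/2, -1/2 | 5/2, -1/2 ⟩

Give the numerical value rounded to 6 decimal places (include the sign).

−√(6/35) = -0.414039

triangle: 2!×4!×1!/8! = 48/40320
(j±m)!: 3!×3!×1!×2!×2!×3! = 864
prefactor² = (2J+1)×Δ×N² = 216/35
  k=0: +1/(0!×2!×3!×1!×1!×0!) = 1/12
  k=1: −1/(1!×1!×2!×0!×2!×1!) = -1/4
Σ = -1/6  ⇒  CG² = 216/35×(-1/6)² = 6/35
CG = −√(6/35) = -0.414039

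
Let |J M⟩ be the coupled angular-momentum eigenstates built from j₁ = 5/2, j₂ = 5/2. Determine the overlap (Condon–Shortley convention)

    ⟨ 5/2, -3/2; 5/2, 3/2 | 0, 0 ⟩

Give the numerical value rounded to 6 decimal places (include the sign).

triangle: 5!×0!×0!/6! = 120/720
(j±m)!: 1!×4!×4!×1!×0!×0! = 576
prefactor² = (2J+1)×Δ×N² = 96
  k=4: +1/(4!×1!×0!×0!×0!×0!) = 1/24
Σ = 1/24  ⇒  CG² = 96×1/24² = 1/6
CG = +√(1/6) = +0.408248

+0.408248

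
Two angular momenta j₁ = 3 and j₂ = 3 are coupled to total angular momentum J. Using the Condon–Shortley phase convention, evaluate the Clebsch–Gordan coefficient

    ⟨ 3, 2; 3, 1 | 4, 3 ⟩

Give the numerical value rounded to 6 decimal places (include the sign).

-0.301511

triangle: 2!×4!×4!/11! = 1152/39916800
(j±m)!: 5!×1!×4!×2!×7!×1! = 29030400
prefactor² = (2J+1)×Δ×N² = 82944/11
  k=0: +1/(0!×2!×1!×4!×3!×0!) = 1/288
  k=1: −1/(1!×1!×0!×3!×4!×1!) = -1/144
Σ = -1/288  ⇒  CG² = 82944/11×(-1/288)² = 1/11
CG = −√(1/11) = -0.301511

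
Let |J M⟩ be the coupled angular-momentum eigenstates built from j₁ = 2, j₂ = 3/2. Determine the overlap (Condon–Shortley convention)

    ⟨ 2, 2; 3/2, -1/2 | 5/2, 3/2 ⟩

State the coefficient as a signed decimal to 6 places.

+√(16/35) ≈ +0.676123

√[6·1!3!2!/7! · 4!0!1!2!4!1!] = √(576/35)
  +(−1)^0/∏(0,1,0,1,3,1)! = 1/6  (running 1/6)
⟨..|..⟩ = √(576/35)·(1/6) = +0.676123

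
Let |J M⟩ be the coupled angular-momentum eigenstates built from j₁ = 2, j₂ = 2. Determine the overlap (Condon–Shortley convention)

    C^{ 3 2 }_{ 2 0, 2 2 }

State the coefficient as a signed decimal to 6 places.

j₁+j₂−J=1  J+j₁−j₂=3  J−j₁+j₂=3  j₁+j₂+J+1=8
(j₁±m₁, j₂±m₂, J±M) = (2,2,4,0,5,1)
P² = 72
sum k=1..1:
  [1] −1/12 = -1/12
S = -1/12
C² = P²·S² = 1/2 ; C = -0.707107

−√(1/2) ≈ -0.707107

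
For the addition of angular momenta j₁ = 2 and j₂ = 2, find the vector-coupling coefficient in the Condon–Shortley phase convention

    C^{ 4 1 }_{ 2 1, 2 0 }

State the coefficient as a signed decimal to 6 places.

√[9·0!4!4!/9! · 3!1!2!2!5!3!] = √(1728/7)
  +(−1)^0/∏(0,0,1,2,3,2)! = 1/24  (running 1/24)
⟨..|..⟩ = √(1728/7)·(1/24) = +0.654654

+√(3/7) = +0.654654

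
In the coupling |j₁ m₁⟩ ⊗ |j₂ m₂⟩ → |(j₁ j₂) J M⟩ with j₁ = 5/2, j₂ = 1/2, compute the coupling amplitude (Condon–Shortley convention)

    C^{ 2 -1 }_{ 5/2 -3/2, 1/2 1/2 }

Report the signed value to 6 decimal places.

−√(2/3) ≈ -0.816497

√[5·1!4!0!/6! · 1!4!1!0!1!3!] = √(24)
  +(−1)^1/∏(1,0,3,0,1,0)! = -1/6  (running -1/6)
⟨..|..⟩ = √(24)·(-1/6) = -0.816497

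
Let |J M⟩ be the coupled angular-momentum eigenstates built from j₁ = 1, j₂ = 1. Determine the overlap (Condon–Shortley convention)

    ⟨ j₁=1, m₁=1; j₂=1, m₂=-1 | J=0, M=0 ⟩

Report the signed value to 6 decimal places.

+0.577350

√[1·2!0!0!/3! · 2!0!0!2!0!0!] = √(4/3)
  +(−1)^0/∏(0,2,0,0,0,0)! = 1/2  (running 1/2)
⟨..|..⟩ = √(4/3)·(1/2) = +0.577350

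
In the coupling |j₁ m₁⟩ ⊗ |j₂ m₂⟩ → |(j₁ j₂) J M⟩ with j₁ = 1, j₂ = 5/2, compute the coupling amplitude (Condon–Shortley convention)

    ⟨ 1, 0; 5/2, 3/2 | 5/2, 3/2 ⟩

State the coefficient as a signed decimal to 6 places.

√[6·1!1!4!/7! · 1!1!4!1!4!1!] = √(576/35)
  +(−1)^0/∏(0,1,1,4,0,0)! = 1/24  (running 1/24)
  +(−1)^1/∏(1,0,0,3,1,1)! = -1/6  (running -1/8)
⟨..|..⟩ = √(576/35)·(-1/8) = -0.507093

−√(9/35) ≈ -0.507093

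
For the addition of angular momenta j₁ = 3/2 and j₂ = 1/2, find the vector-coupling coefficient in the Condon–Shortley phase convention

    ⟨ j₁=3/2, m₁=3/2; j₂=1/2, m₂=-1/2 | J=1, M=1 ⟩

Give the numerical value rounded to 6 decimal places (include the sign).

+0.866025

√[3·1!2!0!/4! · 3!0!0!1!2!0!] = √(3)
  +(−1)^0/∏(0,1,0,0,2,0)! = 1/2  (running 1/2)
⟨..|..⟩ = √(3)·(1/2) = +0.866025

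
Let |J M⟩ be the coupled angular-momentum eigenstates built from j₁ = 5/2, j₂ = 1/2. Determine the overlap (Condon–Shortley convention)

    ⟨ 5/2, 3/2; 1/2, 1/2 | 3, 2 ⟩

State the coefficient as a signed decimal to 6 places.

triangle: 0!×5!×1!/7! = 120/5040
(j±m)!: 4!×1!×1!×0!×5!×1! = 2880
prefactor² = (2J+1)×Δ×N² = 480
  k=0: +1/(0!×0!×1!×1!×4!×0!) = 1/24
Σ = 1/24  ⇒  CG² = 480×1/24² = 5/6
CG = +√(5/6) = +0.912871

+√(5/6) = +0.912871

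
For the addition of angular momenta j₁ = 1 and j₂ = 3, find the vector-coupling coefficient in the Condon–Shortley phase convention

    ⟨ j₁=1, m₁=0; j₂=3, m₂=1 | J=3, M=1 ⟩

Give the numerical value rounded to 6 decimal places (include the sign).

-0.288675  (= −√(1/12))

j₁+j₂−J=1  J+j₁−j₂=1  J−j₁+j₂=5  j₁+j₂+J+1=8
(j₁±m₁, j₂±m₂, J±M) = (1,1,4,2,4,2)
P² = 48
sum k=0..1:
  [0] +1/24 = 1/24
  [1] −1/12 = -1/12
S = -1/24
C² = P²·S² = 1/12 ; C = -0.288675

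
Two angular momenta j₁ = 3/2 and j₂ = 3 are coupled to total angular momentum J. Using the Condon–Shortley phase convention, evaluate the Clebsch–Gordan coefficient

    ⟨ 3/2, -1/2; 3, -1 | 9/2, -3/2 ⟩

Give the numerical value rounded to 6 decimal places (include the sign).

+√(15/28) = +0.731925

triangle: 0!·3!·6!/10! = 4320/3628800
(j±m)!: 1!·2!·2!·4!·3!·6! = 414720
prefactor² = (2J+1)·Δ·N² = 34560/7
  k=0: +1/(0!·0!·2!·2!·1!·4!) = 1/96
Σ = 1/96  ⇒  CG² = 34560/7·1/96² = 15/28
CG = +√(15/28) = +0.731925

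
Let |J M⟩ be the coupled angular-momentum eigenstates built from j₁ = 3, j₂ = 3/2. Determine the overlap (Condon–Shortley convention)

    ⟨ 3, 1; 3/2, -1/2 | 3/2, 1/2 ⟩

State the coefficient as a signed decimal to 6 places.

√[4·3!3!0!/7! · 4!2!1!2!2!1!] = √(192/35)
  +(−1)^1/∏(1,2,1,0,2,0)! = -1/4  (running -1/4)
⟨..|..⟩ = √(192/35)·(-1/4) = -0.585540

−√(12/35) ≈ -0.585540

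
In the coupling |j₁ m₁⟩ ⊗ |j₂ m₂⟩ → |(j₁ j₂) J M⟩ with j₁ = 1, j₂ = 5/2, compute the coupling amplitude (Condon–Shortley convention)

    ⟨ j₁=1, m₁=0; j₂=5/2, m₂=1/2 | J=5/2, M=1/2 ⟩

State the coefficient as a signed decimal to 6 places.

j₁+j₂−J=1  J+j₁−j₂=1  J−j₁+j₂=4  j₁+j₂+J+1=7
(j₁±m₁, j₂±m₂, J±M) = (1,1,3,2,3,2)
P² = 144/35
sum k=0..1:
  [0] +1/6 = 1/6
  [1] −1/4 = -1/4
S = -1/12
C² = P²·S² = 1/35 ; C = -0.169031

-0.169031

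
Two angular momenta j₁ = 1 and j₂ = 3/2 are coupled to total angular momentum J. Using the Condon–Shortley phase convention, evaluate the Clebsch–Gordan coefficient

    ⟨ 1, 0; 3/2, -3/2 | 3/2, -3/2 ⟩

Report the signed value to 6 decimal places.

j₁+j₂−J=1  J+j₁−j₂=1  J−j₁+j₂=2  j₁+j₂+J+1=5
(j₁±m₁, j₂±m₂, J±M) = (1,1,0,3,0,3)
P² = 12/5
sum k=0..0:
  [0] +1/2 = 1/2
S = 1/2
C² = P²·S² = 3/5 ; C = +0.774597

+0.774597  (= +√(3/5))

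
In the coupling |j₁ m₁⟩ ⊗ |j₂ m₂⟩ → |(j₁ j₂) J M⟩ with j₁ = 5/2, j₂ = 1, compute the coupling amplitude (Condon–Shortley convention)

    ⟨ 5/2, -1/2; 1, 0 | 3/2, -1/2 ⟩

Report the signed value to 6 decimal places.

-0.632456

triangle: 2!·3!·0!/6! = 12/720
(j±m)!: 2!·3!·1!·1!·1!·2! = 24
prefactor² = (2J+1)·Δ·N² = 8/5
  k=1: −1/(1!·1!·2!·0!·1!·0!) = -1/2
Σ = -1/2  ⇒  CG² = 8/5·(-1/2)² = 2/5
CG = −√(2/5) = -0.632456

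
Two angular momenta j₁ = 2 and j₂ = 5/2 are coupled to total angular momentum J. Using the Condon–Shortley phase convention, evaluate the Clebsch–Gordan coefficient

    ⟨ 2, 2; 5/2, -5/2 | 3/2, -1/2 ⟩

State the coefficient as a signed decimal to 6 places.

+0.617213  (= +√(8/21))

triangle: 3!·1!·2!/7! = 12/5040
(j±m)!: 4!·0!·0!·5!·1!·2! = 5760
prefactor² = (2J+1)·Δ·N² = 384/7
  k=0: +1/(0!·3!·0!·0!·1!·2!) = 1/12
Σ = 1/12  ⇒  CG² = 384/7·1/12² = 8/21
CG = +√(8/21) = +0.617213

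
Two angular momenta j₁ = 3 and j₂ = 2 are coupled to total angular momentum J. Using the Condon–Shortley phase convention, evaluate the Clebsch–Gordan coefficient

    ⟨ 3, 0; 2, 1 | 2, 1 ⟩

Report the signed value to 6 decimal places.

+√(2/7) = +0.534522

triangle: 3!×3!×1!/8! = 36/40320
(j±m)!: 3!×3!×3!×1!×3!×1! = 1296
prefactor² = (2J+1)×Δ×N² = 81/14
  k=2: +1/(2!×1!×1!×1!×2!×0!) = 1/4
  k=3: −1/(3!×0!×0!×0!×3!×1!) = -1/36
Σ = 2/9  ⇒  CG² = 81/14×2/9² = 2/7
CG = +√(2/7) = +0.534522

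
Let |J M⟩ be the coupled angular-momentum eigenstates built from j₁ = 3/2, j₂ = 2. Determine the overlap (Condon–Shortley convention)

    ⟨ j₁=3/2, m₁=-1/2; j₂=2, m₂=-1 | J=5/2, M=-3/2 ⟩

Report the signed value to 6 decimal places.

+√(1/35) = +0.169031

√[6·1!2!3!/7! · 1!2!1!3!1!4!] = √(144/35)
  +(−1)^0/∏(0,1,2,1,0,2)! = 1/4  (running 1/4)
  +(−1)^1/∏(1,0,1,0,1,3)! = -1/6  (running 1/12)
⟨..|..⟩ = √(144/35)·(1/12) = +0.169031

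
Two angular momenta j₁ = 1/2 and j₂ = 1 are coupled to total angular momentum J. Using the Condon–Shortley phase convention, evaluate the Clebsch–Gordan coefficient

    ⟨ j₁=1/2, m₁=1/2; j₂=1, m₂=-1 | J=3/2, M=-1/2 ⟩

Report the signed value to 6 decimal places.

+√(1/3) ≈ +0.577350

√[4·0!1!2!/4! · 1!0!0!2!1!2!] = √(4/3)
  +(−1)^0/∏(0,0,0,0,1,2)! = 1/2  (running 1/2)
⟨..|..⟩ = √(4/3)·(1/2) = +0.577350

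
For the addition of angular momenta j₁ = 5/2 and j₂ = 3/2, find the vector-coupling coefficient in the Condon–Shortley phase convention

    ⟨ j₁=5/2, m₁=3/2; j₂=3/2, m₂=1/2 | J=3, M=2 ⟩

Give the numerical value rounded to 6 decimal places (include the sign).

√[7·1!4!2!/8! · 4!1!2!1!5!1!] = √(48)
  +(−1)^0/∏(0,1,1,2,3,0)! = 1/12  (running 1/12)
  +(−1)^1/∏(1,0,0,1,4,1)! = -1/24  (running 1/24)
⟨..|..⟩ = √(48)·(1/24) = +0.288675

+0.288675  (= +√(1/12))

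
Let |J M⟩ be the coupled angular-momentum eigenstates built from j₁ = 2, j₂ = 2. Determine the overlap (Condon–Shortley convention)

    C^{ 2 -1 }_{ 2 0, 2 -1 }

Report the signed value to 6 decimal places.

-0.267261

√[5·2!2!2!/7! · 2!2!1!3!1!3!] = √(8/7)
  +(−1)^0/∏(0,2,2,1,0,1)! = 1/4  (running 1/4)
  +(−1)^1/∏(1,1,1,0,1,2)! = -1/2  (running -1/4)
⟨..|..⟩ = √(8/7)·(-1/4) = -0.267261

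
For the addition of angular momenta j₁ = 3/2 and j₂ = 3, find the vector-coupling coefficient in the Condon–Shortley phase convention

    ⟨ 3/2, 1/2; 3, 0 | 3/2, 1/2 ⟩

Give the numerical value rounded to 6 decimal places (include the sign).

−√(9/35) ≈ -0.507093

triangle: 3!·0!·3!/7! = 36/5040
(j±m)!: 2!·1!·3!·3!·2!·1! = 144
prefactor² = (2J+1)·Δ·N² = 144/35
  k=1: −1/(1!·2!·0!·2!·0!·1!) = -1/4
Σ = -1/4  ⇒  CG² = 144/35·(-1/4)² = 9/35
CG = −√(9/35) = -0.507093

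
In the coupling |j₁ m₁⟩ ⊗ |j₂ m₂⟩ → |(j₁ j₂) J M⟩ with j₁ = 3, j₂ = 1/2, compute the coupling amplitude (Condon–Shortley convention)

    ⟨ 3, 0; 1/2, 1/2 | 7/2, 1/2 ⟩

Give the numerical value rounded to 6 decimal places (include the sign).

+0.755929  (= +√(4/7))

triangle: 0!×6!×1!/8! = 720/40320
(j±m)!: 3!×3!×1!×0!×4!×3! = 5184
prefactor² = (2J+1)×Δ×N² = 5184/7
  k=0: +1/(0!×0!×3!×1!×3!×0!) = 1/36
Σ = 1/36  ⇒  CG² = 5184/7×1/36² = 4/7
CG = +√(4/7) = +0.755929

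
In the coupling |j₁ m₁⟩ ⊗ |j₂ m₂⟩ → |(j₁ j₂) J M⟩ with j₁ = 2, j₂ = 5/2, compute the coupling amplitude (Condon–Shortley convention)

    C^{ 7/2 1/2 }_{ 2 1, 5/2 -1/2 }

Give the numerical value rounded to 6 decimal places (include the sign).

+0.557773  (= +√(14/45))

triangle: 1!×3!×4!/9! = 144/362880
(j±m)!: 3!×1!×2!×3!×4!×3! = 10368
prefactor² = (2J+1)×Δ×N² = 1152/35
  k=0: +1/(0!×1!×1!×2!×2!×2!) = 1/8
  k=1: −1/(1!×0!×0!×1!×3!×3!) = -1/36
Σ = 7/72  ⇒  CG² = 1152/35×7/72² = 14/45
CG = +√(14/45) = +0.557773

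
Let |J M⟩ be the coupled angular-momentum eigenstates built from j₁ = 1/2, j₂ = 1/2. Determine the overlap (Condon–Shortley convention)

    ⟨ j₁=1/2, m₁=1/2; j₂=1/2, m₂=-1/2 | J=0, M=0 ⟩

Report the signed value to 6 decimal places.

√[1·1!0!0!/2! · 1!0!0!1!0!0!] = √(1/2)
  +(−1)^0/∏(0,1,0,0,0,0)! = 1  (running 1)
⟨..|..⟩ = √(1/2)·(1) = +0.707107

+0.707107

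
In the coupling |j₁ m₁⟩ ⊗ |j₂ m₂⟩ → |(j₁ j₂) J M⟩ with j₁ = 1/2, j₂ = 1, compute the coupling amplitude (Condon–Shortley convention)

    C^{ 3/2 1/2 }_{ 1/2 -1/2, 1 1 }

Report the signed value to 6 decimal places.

+0.577350

√[4·0!1!2!/4! · 0!1!2!0!2!1!] = √(4/3)
  +(−1)^0/∏(0,0,1,2,0,0)! = 1/2  (running 1/2)
⟨..|..⟩ = √(4/3)·(1/2) = +0.577350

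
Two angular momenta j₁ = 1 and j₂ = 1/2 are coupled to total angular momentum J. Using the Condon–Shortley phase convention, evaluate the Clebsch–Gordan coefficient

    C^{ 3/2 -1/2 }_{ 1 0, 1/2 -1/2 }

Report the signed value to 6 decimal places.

+√(2/3) = +0.816497

j₁+j₂−J=0  J+j₁−j₂=2  J−j₁+j₂=1  j₁+j₂+J+1=4
(j₁±m₁, j₂±m₂, J±M) = (1,1,0,1,1,2)
P² = 2/3
sum k=0..0:
  [0] +1/1 = 1
S = 1
C² = P²·S² = 2/3 ; C = +0.816497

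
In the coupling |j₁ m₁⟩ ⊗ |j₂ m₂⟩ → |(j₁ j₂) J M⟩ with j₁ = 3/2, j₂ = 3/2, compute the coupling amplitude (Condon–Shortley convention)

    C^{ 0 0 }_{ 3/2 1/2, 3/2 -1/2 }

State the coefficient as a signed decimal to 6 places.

triangle: 3!·0!·0!/4! = 6/24
(j±m)!: 2!·1!·1!·2!·0!·0! = 4
prefactor² = (2J+1)·Δ·N² = 1
  k=1: −1/(1!·2!·0!·0!·0!·0!) = -1/2
Σ = -1/2  ⇒  CG² = 1·(-1/2)² = 1/4
CG = −√(1/4) = -0.500000

-0.500000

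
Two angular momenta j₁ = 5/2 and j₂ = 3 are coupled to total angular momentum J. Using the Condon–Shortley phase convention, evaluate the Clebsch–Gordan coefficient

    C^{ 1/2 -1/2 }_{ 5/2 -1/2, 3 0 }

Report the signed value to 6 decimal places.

−√(1/7) ≈ -0.377964

triangle: 5!×0!×1!/7! = 120/5040
(j±m)!: 2!×3!×3!×3!×0!×1! = 432
prefactor² = (2J+1)×Δ×N² = 144/7
  k=3: −1/(3!×2!×0!×0!×0!×1!) = -1/12
Σ = -1/12  ⇒  CG² = 144/7×(-1/12)² = 1/7
CG = −√(1/7) = -0.377964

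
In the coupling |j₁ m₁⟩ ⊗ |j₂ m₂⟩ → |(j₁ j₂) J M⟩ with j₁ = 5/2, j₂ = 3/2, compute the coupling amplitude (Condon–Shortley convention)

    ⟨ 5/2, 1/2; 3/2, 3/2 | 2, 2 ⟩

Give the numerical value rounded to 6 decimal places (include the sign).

+0.377964

√[5·2!3!1!/7! · 3!2!3!0!4!0!] = √(144/7)
  +(−1)^2/∏(2,0,0,1,3,0)! = 1/12  (running 1/12)
⟨..|..⟩ = √(144/7)·(1/12) = +0.377964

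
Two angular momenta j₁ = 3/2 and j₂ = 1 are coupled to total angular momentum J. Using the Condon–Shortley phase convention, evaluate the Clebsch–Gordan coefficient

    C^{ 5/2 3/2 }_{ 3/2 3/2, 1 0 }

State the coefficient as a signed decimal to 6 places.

√[6·0!3!2!/6! · 3!0!1!1!4!1!] = √(72/5)
  +(−1)^0/∏(0,0,0,1,3,1)! = 1/6  (running 1/6)
⟨..|..⟩ = √(72/5)·(1/6) = +0.632456

+√(2/5) = +0.632456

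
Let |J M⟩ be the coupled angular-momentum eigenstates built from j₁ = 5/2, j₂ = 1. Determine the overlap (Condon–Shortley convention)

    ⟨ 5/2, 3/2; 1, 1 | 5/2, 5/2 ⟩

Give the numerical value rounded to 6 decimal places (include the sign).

-0.534522

triangle: 1!·4!·1!/7! = 24/5040
(j±m)!: 4!·1!·2!·0!·5!·0! = 5760
prefactor² = (2J+1)·Δ·N² = 1152/7
  k=1: −1/(1!·0!·0!·1!·4!·0!) = -1/24
Σ = -1/24  ⇒  CG² = 1152/7·(-1/24)² = 2/7
CG = −√(2/7) = -0.534522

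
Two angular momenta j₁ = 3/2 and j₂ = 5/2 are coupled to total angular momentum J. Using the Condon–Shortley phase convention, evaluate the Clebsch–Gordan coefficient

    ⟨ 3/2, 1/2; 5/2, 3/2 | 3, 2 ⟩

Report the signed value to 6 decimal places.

-0.288675

triangle: 1!×2!×4!/8! = 48/40320
(j±m)!: 2!×1!×4!×1!×5!×1! = 5760
prefactor² = (2J+1)×Δ×N² = 48
  k=0: +1/(0!×1!×1!×4!×1!×0!) = 1/24
  k=1: −1/(1!×0!×0!×3!×2!×1!) = -1/12
Σ = -1/24  ⇒  CG² = 48×(-1/24)² = 1/12
CG = −√(1/12) = -0.288675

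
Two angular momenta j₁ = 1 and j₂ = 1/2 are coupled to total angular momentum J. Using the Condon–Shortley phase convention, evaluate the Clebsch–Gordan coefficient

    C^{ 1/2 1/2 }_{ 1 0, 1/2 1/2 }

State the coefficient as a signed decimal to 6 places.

-0.577350

j₁+j₂−J=1  J+j₁−j₂=1  J−j₁+j₂=0  j₁+j₂+J+1=3
(j₁±m₁, j₂±m₂, J±M) = (1,1,1,0,1,0)
P² = 1/3
sum k=1..1:
  [1] −1/1 = -1
S = -1
C² = P²·S² = 1/3 ; C = -0.577350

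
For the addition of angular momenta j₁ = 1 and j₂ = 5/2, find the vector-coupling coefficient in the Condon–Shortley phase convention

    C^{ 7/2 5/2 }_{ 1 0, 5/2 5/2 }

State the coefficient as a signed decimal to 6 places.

+0.534522  (= +√(2/7))

j₁+j₂−J=0  J+j₁−j₂=2  J−j₁+j₂=5  j₁+j₂+J+1=8
(j₁±m₁, j₂±m₂, J±M) = (1,1,5,0,6,1)
P² = 28800/7
sum k=0..0:
  [0] +1/120 = 1/120
S = 1/120
C² = P²·S² = 2/7 ; C = +0.534522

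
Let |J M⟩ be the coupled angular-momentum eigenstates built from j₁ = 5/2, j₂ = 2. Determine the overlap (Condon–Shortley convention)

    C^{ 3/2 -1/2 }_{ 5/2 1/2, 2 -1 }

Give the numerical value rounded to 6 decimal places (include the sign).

−√(5/21) ≈ -0.487950

j₁+j₂−J=3  J+j₁−j₂=2  J−j₁+j₂=1  j₁+j₂+J+1=7
(j₁±m₁, j₂±m₂, J±M) = (3,2,1,3,1,2)
P² = 48/35
sum k=0..1:
  [0] +1/12 = 1/12
  [1] −1/2 = -1/2
S = -5/12
C² = P²·S² = 5/21 ; C = -0.487950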